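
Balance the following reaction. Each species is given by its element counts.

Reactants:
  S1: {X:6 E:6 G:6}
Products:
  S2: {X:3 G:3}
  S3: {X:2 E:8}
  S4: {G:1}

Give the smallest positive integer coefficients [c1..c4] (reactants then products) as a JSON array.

X: 4·6 = 24 | 6·3+3·2+6·0 = 24
E: 4·6 = 24 | 6·0+3·8+6·0 = 24
G: 4·6 = 24 | 6·3+3·0+6·1 = 24
gcd(4,6,3,6) = 1

Coefficients: [4, 6, 3, 6]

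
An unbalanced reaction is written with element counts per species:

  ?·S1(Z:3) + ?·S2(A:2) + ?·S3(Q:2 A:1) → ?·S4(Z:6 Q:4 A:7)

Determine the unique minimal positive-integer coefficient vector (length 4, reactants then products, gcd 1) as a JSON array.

Z: 4·3+5·0+4·0 = 12 | 2·6 = 12
Q: 4·0+5·0+4·2 = 8 | 2·4 = 8
A: 4·0+5·2+4·1 = 14 | 2·7 = 14
gcd(4,5,4,2) = 1

Coefficients: [4, 5, 4, 2]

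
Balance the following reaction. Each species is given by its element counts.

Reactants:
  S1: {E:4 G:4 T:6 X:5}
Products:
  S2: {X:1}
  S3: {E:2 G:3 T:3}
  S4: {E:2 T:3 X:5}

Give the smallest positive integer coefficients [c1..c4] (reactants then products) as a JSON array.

E: 3·4 = 12 | 5·0+4·2+2·2 = 12
G: 3·4 = 12 | 5·0+4·3+2·0 = 12
T: 3·6 = 18 | 5·0+4·3+2·3 = 18
X: 3·5 = 15 | 5·1+4·0+2·5 = 15
gcd(3,5,4,2) = 1

Coefficients: [3, 5, 4, 2]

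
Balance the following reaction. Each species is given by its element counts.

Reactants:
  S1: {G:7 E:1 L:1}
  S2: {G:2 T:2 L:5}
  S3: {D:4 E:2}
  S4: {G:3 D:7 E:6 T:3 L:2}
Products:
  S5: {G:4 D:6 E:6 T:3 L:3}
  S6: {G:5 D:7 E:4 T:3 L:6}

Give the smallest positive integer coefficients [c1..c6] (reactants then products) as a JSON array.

G: 2·7+6·2+6·0+5·3 = 41 | 4·4+5·5 = 41
D: 2·0+6·0+6·4+5·7 = 59 | 4·6+5·7 = 59
E: 2·1+6·0+6·2+5·6 = 44 | 4·6+5·4 = 44
T: 2·0+6·2+6·0+5·3 = 27 | 4·3+5·3 = 27
L: 2·1+6·5+6·0+5·2 = 42 | 4·3+5·6 = 42
gcd(2,6,6,5,4,5) = 1

Coefficients: [2, 6, 6, 5, 4, 5]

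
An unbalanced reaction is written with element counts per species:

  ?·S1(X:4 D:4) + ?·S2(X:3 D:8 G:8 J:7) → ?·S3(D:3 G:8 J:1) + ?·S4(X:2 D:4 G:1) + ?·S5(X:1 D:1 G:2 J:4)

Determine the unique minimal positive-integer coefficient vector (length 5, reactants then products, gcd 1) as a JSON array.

Coefficients: [2, 3, 1, 6, 5]

X: 2·4+3·3 = 17 | 1·0+6·2+5·1 = 17
D: 2·4+3·8 = 32 | 1·3+6·4+5·1 = 32
G: 2·0+3·8 = 24 | 1·8+6·1+5·2 = 24
J: 2·0+3·7 = 21 | 1·1+6·0+5·4 = 21
gcd(2,3,1,6,5) = 1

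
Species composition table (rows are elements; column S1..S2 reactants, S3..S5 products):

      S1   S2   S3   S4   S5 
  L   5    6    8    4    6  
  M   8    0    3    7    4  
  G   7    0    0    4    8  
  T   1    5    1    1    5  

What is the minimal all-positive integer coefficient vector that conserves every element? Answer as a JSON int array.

L: 4·5+2·6 = 32 | 1·8+3·4+2·6 = 32
M: 4·8+2·0 = 32 | 1·3+3·7+2·4 = 32
G: 4·7+2·0 = 28 | 1·0+3·4+2·8 = 28
T: 4·1+2·5 = 14 | 1·1+3·1+2·5 = 14
gcd(4,2,1,3,2) = 1

Coefficients: [4, 2, 1, 3, 2]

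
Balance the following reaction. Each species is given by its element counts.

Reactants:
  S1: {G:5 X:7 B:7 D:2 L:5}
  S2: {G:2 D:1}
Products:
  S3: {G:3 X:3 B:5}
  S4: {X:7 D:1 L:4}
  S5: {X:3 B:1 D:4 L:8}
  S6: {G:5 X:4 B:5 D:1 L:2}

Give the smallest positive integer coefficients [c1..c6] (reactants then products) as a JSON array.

G: 6·5+2·2 = 34 | 3·3+1·0+2·0+5·5 = 34
X: 6·7+2·0 = 42 | 3·3+1·7+2·3+5·4 = 42
B: 6·7+2·0 = 42 | 3·5+1·0+2·1+5·5 = 42
D: 6·2+2·1 = 14 | 3·0+1·1+2·4+5·1 = 14
L: 6·5+2·0 = 30 | 3·0+1·4+2·8+5·2 = 30
gcd(6,2,3,1,2,5) = 1

Coefficients: [6, 2, 3, 1, 2, 5]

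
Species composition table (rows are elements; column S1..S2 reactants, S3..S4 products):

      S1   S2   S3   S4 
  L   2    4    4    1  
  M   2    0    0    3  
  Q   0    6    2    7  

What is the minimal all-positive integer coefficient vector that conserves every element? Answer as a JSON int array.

L: 3·2+4·4 = 22 | 5·4+2·1 = 22
M: 3·2+4·0 = 6 | 5·0+2·3 = 6
Q: 3·0+4·6 = 24 | 5·2+2·7 = 24
gcd(3,4,5,2) = 1

Coefficients: [3, 4, 5, 2]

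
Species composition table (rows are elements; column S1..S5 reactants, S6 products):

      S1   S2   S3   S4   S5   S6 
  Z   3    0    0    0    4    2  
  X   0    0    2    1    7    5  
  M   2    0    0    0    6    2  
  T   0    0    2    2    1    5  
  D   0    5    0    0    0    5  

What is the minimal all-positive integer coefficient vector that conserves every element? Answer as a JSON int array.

Coefficients: [2, 5, 6, 6, 1, 5]

Z: 2·3+5·0+6·0+6·0+1·4 = 10 | 5·2 = 10
X: 2·0+5·0+6·2+6·1+1·7 = 25 | 5·5 = 25
M: 2·2+5·0+6·0+6·0+1·6 = 10 | 5·2 = 10
T: 2·0+5·0+6·2+6·2+1·1 = 25 | 5·5 = 25
D: 2·0+5·5+6·0+6·0+1·0 = 25 | 5·5 = 25
gcd(2,5,6,6,1,5) = 1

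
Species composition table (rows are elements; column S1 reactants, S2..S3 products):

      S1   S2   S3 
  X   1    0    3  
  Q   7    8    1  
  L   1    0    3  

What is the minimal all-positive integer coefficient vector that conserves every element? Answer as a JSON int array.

Coefficients: [6, 5, 2]

X: 6·1 = 6 | 5·0+2·3 = 6
Q: 6·7 = 42 | 5·8+2·1 = 42
L: 6·1 = 6 | 5·0+2·3 = 6
gcd(6,5,2) = 1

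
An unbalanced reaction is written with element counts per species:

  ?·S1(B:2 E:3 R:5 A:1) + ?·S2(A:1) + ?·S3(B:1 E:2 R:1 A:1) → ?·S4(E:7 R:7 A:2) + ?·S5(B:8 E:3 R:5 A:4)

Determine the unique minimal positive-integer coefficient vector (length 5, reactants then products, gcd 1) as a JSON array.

Coefficients: [5, 3, 6, 3, 2]

B: 5·2+3·0+6·1 = 16 | 3·0+2·8 = 16
E: 5·3+3·0+6·2 = 27 | 3·7+2·3 = 27
R: 5·5+3·0+6·1 = 31 | 3·7+2·5 = 31
A: 5·1+3·1+6·1 = 14 | 3·2+2·4 = 14
gcd(5,3,6,3,2) = 1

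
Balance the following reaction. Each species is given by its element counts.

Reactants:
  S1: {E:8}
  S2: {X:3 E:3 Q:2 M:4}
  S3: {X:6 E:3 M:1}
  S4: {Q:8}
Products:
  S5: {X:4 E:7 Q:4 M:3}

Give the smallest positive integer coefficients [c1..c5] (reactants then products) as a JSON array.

Coefficients: [3, 4, 2, 2, 6]

X: 3·0+4·3+2·6+2·0 = 24 | 6·4 = 24
E: 3·8+4·3+2·3+2·0 = 42 | 6·7 = 42
Q: 3·0+4·2+2·0+2·8 = 24 | 6·4 = 24
M: 3·0+4·4+2·1+2·0 = 18 | 6·3 = 18
gcd(3,4,2,2,6) = 1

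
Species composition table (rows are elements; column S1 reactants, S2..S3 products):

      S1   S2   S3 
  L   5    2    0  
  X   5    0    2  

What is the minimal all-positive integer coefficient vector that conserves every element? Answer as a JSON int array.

Coefficients: [2, 5, 5]

L: 2·5 = 10 | 5·2+5·0 = 10
X: 2·5 = 10 | 5·0+5·2 = 10
gcd(2,5,5) = 1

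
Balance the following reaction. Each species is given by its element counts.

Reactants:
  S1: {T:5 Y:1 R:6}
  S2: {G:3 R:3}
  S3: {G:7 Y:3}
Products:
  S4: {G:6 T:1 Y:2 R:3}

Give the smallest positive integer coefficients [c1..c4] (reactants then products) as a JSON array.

Coefficients: [1, 3, 3, 5]

G: 1·0+3·3+3·7 = 30 | 5·6 = 30
T: 1·5+3·0+3·0 = 5 | 5·1 = 5
Y: 1·1+3·0+3·3 = 10 | 5·2 = 10
R: 1·6+3·3+3·0 = 15 | 5·3 = 15
gcd(1,3,3,5) = 1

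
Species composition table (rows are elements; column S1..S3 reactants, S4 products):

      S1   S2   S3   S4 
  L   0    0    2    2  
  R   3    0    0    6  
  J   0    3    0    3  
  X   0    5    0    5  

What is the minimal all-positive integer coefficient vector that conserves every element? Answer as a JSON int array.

L: 2·0+1·0+1·2 = 2 | 1·2 = 2
R: 2·3+1·0+1·0 = 6 | 1·6 = 6
J: 2·0+1·3+1·0 = 3 | 1·3 = 3
X: 2·0+1·5+1·0 = 5 | 1·5 = 5
gcd(2,1,1,1) = 1

Coefficients: [2, 1, 1, 1]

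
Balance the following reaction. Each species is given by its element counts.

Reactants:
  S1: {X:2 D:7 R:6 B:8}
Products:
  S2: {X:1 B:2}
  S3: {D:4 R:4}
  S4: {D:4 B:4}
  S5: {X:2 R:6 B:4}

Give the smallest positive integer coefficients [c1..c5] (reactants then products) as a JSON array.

X: 4·2 = 8 | 4·1+3·0+4·0+2·2 = 8
D: 4·7 = 28 | 4·0+3·4+4·4+2·0 = 28
R: 4·6 = 24 | 4·0+3·4+4·0+2·6 = 24
B: 4·8 = 32 | 4·2+3·0+4·4+2·4 = 32
gcd(4,4,3,4,2) = 1

Coefficients: [4, 4, 3, 4, 2]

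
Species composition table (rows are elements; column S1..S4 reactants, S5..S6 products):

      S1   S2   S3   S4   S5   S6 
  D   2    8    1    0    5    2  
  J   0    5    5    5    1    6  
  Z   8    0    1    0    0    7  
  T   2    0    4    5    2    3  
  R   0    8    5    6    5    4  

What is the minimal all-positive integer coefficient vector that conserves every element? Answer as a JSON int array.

D: 4·2+3·8+3·1+1·0 = 35 | 5·5+5·2 = 35
J: 4·0+3·5+3·5+1·5 = 35 | 5·1+5·6 = 35
Z: 4·8+3·0+3·1+1·0 = 35 | 5·0+5·7 = 35
T: 4·2+3·0+3·4+1·5 = 25 | 5·2+5·3 = 25
R: 4·0+3·8+3·5+1·6 = 45 | 5·5+5·4 = 45
gcd(4,3,3,1,5,5) = 1

Coefficients: [4, 3, 3, 1, 5, 5]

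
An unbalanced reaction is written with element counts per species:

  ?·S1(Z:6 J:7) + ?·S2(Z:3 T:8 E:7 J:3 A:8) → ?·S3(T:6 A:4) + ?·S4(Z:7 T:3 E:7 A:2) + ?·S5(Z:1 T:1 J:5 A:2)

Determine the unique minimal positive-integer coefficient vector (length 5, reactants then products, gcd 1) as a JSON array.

Coefficients: [2, 2, 1, 2, 4]

Z: 2·6+2·3 = 18 | 1·0+2·7+4·1 = 18
T: 2·0+2·8 = 16 | 1·6+2·3+4·1 = 16
E: 2·0+2·7 = 14 | 1·0+2·7+4·0 = 14
J: 2·7+2·3 = 20 | 1·0+2·0+4·5 = 20
A: 2·0+2·8 = 16 | 1·4+2·2+4·2 = 16
gcd(2,2,1,2,4) = 1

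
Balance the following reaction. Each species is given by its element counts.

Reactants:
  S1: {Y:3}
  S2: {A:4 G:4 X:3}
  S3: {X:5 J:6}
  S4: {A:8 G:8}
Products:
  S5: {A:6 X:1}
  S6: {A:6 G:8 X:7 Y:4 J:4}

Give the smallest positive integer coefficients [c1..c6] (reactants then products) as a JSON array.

Coefficients: [4, 4, 2, 1, 1, 3]

A: 4·0+4·4+2·0+1·8 = 24 | 1·6+3·6 = 24
G: 4·0+4·4+2·0+1·8 = 24 | 1·0+3·8 = 24
X: 4·0+4·3+2·5+1·0 = 22 | 1·1+3·7 = 22
Y: 4·3+4·0+2·0+1·0 = 12 | 1·0+3·4 = 12
J: 4·0+4·0+2·6+1·0 = 12 | 1·0+3·4 = 12
gcd(4,4,2,1,1,3) = 1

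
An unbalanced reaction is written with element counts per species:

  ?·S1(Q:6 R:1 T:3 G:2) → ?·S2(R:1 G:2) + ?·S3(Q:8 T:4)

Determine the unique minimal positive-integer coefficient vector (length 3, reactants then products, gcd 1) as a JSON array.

Q: 4·6 = 24 | 4·0+3·8 = 24
R: 4·1 = 4 | 4·1+3·0 = 4
T: 4·3 = 12 | 4·0+3·4 = 12
G: 4·2 = 8 | 4·2+3·0 = 8
gcd(4,4,3) = 1

Coefficients: [4, 4, 3]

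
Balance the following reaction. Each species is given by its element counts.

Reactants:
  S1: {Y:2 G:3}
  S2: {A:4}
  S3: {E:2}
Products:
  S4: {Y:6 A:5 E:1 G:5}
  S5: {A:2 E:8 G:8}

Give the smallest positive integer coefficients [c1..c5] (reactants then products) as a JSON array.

Coefficients: [6, 3, 5, 2, 1]

Y: 6·2+3·0+5·0 = 12 | 2·6+1·0 = 12
A: 6·0+3·4+5·0 = 12 | 2·5+1·2 = 12
E: 6·0+3·0+5·2 = 10 | 2·1+1·8 = 10
G: 6·3+3·0+5·0 = 18 | 2·5+1·8 = 18
gcd(6,3,5,2,1) = 1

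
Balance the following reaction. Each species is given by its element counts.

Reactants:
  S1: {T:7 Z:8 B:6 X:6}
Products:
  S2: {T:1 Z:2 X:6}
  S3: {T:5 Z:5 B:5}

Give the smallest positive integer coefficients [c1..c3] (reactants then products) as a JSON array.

T: 5·7 = 35 | 5·1+6·5 = 35
Z: 5·8 = 40 | 5·2+6·5 = 40
B: 5·6 = 30 | 5·0+6·5 = 30
X: 5·6 = 30 | 5·6+6·0 = 30
gcd(5,5,6) = 1

Coefficients: [5, 5, 6]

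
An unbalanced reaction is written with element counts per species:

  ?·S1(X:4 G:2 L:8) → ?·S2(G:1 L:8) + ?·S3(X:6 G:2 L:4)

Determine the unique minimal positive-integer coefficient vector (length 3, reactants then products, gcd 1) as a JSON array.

X: 3·4 = 12 | 2·0+2·6 = 12
G: 3·2 = 6 | 2·1+2·2 = 6
L: 3·8 = 24 | 2·8+2·4 = 24
gcd(3,2,2) = 1

Coefficients: [3, 2, 2]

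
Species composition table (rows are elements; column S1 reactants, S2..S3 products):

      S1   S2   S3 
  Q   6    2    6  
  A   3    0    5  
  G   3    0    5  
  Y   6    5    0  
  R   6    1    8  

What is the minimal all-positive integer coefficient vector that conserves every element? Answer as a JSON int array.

Q: 5·6 = 30 | 6·2+3·6 = 30
A: 5·3 = 15 | 6·0+3·5 = 15
G: 5·3 = 15 | 6·0+3·5 = 15
Y: 5·6 = 30 | 6·5+3·0 = 30
R: 5·6 = 30 | 6·1+3·8 = 30
gcd(5,6,3) = 1

Coefficients: [5, 6, 3]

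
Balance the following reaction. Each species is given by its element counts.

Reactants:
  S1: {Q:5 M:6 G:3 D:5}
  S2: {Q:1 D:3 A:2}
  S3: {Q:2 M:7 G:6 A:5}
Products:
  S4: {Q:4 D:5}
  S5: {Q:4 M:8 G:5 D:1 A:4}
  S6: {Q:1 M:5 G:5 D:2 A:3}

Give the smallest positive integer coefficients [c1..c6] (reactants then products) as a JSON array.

Q: 3·5+1·1+6·2 = 28 | 1·4+5·4+4·1 = 28
M: 3·6+1·0+6·7 = 60 | 1·0+5·8+4·5 = 60
G: 3·3+1·0+6·6 = 45 | 1·0+5·5+4·5 = 45
D: 3·5+1·3+6·0 = 18 | 1·5+5·1+4·2 = 18
A: 3·0+1·2+6·5 = 32 | 1·0+5·4+4·3 = 32
gcd(3,1,6,1,5,4) = 1

Coefficients: [3, 1, 6, 1, 5, 4]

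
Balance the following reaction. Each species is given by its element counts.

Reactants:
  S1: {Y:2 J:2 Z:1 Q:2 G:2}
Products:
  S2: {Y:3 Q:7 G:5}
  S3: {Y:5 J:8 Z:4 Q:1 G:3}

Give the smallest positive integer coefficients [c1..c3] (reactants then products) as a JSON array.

Coefficients: [4, 1, 1]

Y: 4·2 = 8 | 1·3+1·5 = 8
J: 4·2 = 8 | 1·0+1·8 = 8
Z: 4·1 = 4 | 1·0+1·4 = 4
Q: 4·2 = 8 | 1·7+1·1 = 8
G: 4·2 = 8 | 1·5+1·3 = 8
gcd(4,1,1) = 1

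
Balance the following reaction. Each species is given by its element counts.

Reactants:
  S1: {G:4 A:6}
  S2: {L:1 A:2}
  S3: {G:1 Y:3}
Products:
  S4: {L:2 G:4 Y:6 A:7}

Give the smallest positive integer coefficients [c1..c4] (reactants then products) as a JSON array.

L: 1·0+4·1+4·0 = 4 | 2·2 = 4
G: 1·4+4·0+4·1 = 8 | 2·4 = 8
Y: 1·0+4·0+4·3 = 12 | 2·6 = 12
A: 1·6+4·2+4·0 = 14 | 2·7 = 14
gcd(1,4,4,2) = 1

Coefficients: [1, 4, 4, 2]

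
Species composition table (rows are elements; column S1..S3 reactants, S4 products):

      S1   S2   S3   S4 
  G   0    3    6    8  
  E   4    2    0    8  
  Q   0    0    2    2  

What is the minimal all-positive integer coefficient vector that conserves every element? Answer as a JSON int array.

Coefficients: [5, 2, 3, 3]

G: 5·0+2·3+3·6 = 24 | 3·8 = 24
E: 5·4+2·2+3·0 = 24 | 3·8 = 24
Q: 5·0+2·0+3·2 = 6 | 3·2 = 6
gcd(5,2,3,3) = 1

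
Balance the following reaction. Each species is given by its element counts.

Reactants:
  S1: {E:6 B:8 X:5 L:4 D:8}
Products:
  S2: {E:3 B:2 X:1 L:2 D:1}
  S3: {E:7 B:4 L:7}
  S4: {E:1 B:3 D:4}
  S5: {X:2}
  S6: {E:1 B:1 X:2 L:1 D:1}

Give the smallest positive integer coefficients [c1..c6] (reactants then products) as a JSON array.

E: 3·6 = 18 | 1·3+1·7+5·1+4·0+3·1 = 18
B: 3·8 = 24 | 1·2+1·4+5·3+4·0+3·1 = 24
X: 3·5 = 15 | 1·1+1·0+5·0+4·2+3·2 = 15
L: 3·4 = 12 | 1·2+1·7+5·0+4·0+3·1 = 12
D: 3·8 = 24 | 1·1+1·0+5·4+4·0+3·1 = 24
gcd(3,1,1,5,4,3) = 1

Coefficients: [3, 1, 1, 5, 4, 3]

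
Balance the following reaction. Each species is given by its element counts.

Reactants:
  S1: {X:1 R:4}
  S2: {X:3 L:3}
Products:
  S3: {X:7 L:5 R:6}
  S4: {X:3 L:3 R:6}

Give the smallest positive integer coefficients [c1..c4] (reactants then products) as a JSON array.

X: 6·1+6·3 = 24 | 3·7+1·3 = 24
L: 6·0+6·3 = 18 | 3·5+1·3 = 18
R: 6·4+6·0 = 24 | 3·6+1·6 = 24
gcd(6,6,3,1) = 1

Coefficients: [6, 6, 3, 1]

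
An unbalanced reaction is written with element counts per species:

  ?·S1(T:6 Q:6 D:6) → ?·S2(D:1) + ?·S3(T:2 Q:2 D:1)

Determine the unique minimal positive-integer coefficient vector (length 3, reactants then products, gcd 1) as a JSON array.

T: 1·6 = 6 | 3·0+3·2 = 6
Q: 1·6 = 6 | 3·0+3·2 = 6
D: 1·6 = 6 | 3·1+3·1 = 6
gcd(1,3,3) = 1

Coefficients: [1, 3, 3]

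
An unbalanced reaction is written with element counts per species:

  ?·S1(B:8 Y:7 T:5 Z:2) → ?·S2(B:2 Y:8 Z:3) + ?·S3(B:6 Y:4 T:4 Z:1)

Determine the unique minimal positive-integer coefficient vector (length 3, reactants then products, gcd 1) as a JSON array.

Coefficients: [4, 1, 5]

B: 4·8 = 32 | 1·2+5·6 = 32
Y: 4·7 = 28 | 1·8+5·4 = 28
T: 4·5 = 20 | 1·0+5·4 = 20
Z: 4·2 = 8 | 1·3+5·1 = 8
gcd(4,1,5) = 1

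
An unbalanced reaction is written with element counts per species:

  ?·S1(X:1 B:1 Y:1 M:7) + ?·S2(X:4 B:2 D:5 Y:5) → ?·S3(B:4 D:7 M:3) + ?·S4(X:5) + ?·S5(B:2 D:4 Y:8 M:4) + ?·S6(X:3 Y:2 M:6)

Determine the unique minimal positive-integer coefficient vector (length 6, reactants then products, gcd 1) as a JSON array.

X: 4·1+6·4 = 28 | 2·0+5·5+4·0+1·3 = 28
B: 4·1+6·2 = 16 | 2·4+5·0+4·2+1·0 = 16
D: 4·0+6·5 = 30 | 2·7+5·0+4·4+1·0 = 30
Y: 4·1+6·5 = 34 | 2·0+5·0+4·8+1·2 = 34
M: 4·7+6·0 = 28 | 2·3+5·0+4·4+1·6 = 28
gcd(4,6,2,5,4,1) = 1

Coefficients: [4, 6, 2, 5, 4, 1]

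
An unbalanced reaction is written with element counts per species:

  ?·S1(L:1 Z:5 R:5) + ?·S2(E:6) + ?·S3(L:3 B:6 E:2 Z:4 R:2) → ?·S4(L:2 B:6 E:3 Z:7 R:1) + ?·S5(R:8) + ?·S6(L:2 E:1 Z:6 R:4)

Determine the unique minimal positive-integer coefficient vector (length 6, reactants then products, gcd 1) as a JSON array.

L: 6·1+1·0+2·3 = 12 | 2·2+2·0+4·2 = 12
B: 6·0+1·0+2·6 = 12 | 2·6+2·0+4·0 = 12
E: 6·0+1·6+2·2 = 10 | 2·3+2·0+4·1 = 10
Z: 6·5+1·0+2·4 = 38 | 2·7+2·0+4·6 = 38
R: 6·5+1·0+2·2 = 34 | 2·1+2·8+4·4 = 34
gcd(6,1,2,2,2,4) = 1

Coefficients: [6, 1, 2, 2, 2, 4]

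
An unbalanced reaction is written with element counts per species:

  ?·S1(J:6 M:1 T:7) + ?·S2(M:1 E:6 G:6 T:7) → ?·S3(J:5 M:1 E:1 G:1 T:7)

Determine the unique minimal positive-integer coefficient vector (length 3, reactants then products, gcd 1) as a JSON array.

Coefficients: [5, 1, 6]

J: 5·6+1·0 = 30 | 6·5 = 30
M: 5·1+1·1 = 6 | 6·1 = 6
E: 5·0+1·6 = 6 | 6·1 = 6
G: 5·0+1·6 = 6 | 6·1 = 6
T: 5·7+1·7 = 42 | 6·7 = 42
gcd(5,1,6) = 1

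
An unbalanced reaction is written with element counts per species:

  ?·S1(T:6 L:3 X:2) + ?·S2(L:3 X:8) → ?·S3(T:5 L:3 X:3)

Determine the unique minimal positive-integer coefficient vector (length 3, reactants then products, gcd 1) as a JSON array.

T: 5·6+1·0 = 30 | 6·5 = 30
L: 5·3+1·3 = 18 | 6·3 = 18
X: 5·2+1·8 = 18 | 6·3 = 18
gcd(5,1,6) = 1

Coefficients: [5, 1, 6]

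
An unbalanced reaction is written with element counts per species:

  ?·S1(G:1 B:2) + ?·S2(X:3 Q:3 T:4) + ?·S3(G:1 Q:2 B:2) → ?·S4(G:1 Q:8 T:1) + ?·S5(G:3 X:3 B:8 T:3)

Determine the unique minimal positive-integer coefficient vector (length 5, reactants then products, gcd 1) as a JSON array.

Coefficients: [3, 2, 5, 2, 2]

G: 3·1+2·0+5·1 = 8 | 2·1+2·3 = 8
X: 3·0+2·3+5·0 = 6 | 2·0+2·3 = 6
Q: 3·0+2·3+5·2 = 16 | 2·8+2·0 = 16
B: 3·2+2·0+5·2 = 16 | 2·0+2·8 = 16
T: 3·0+2·4+5·0 = 8 | 2·1+2·3 = 8
gcd(3,2,5,2,2) = 1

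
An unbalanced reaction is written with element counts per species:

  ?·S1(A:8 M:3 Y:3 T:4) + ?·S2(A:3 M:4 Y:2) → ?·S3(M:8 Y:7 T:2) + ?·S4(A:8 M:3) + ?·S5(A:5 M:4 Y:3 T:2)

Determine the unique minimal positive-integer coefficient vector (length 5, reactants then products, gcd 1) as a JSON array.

Coefficients: [2, 5, 1, 2, 3]

A: 2·8+5·3 = 31 | 1·0+2·8+3·5 = 31
M: 2·3+5·4 = 26 | 1·8+2·3+3·4 = 26
Y: 2·3+5·2 = 16 | 1·7+2·0+3·3 = 16
T: 2·4+5·0 = 8 | 1·2+2·0+3·2 = 8
gcd(2,5,1,2,3) = 1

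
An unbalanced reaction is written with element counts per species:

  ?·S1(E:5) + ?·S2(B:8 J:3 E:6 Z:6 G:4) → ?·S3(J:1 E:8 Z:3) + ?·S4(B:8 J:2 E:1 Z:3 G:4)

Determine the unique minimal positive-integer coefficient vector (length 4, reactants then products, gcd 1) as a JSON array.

Coefficients: [3, 5, 5, 5]

B: 3·0+5·8 = 40 | 5·0+5·8 = 40
J: 3·0+5·3 = 15 | 5·1+5·2 = 15
E: 3·5+5·6 = 45 | 5·8+5·1 = 45
Z: 3·0+5·6 = 30 | 5·3+5·3 = 30
G: 3·0+5·4 = 20 | 5·0+5·4 = 20
gcd(3,5,5,5) = 1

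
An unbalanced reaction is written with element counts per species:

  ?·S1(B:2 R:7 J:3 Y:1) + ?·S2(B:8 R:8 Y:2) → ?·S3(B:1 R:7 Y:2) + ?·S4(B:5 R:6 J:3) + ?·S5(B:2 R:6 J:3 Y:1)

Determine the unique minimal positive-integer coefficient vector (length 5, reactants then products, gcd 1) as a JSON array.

B: 6·2+1·8 = 20 | 2·1+2·5+4·2 = 20
R: 6·7+1·8 = 50 | 2·7+2·6+4·6 = 50
J: 6·3+1·0 = 18 | 2·0+2·3+4·3 = 18
Y: 6·1+1·2 = 8 | 2·2+2·0+4·1 = 8
gcd(6,1,2,2,4) = 1

Coefficients: [6, 1, 2, 2, 4]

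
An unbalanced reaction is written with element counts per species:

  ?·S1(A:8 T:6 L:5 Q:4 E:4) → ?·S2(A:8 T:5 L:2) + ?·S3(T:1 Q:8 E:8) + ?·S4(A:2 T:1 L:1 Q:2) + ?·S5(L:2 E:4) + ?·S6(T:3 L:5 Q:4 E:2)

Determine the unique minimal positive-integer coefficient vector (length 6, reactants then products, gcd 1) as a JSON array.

Coefficients: [6, 5, 1, 4, 3, 2]

A: 6·8 = 48 | 5·8+1·0+4·2+3·0+2·0 = 48
T: 6·6 = 36 | 5·5+1·1+4·1+3·0+2·3 = 36
L: 6·5 = 30 | 5·2+1·0+4·1+3·2+2·5 = 30
Q: 6·4 = 24 | 5·0+1·8+4·2+3·0+2·4 = 24
E: 6·4 = 24 | 5·0+1·8+4·0+3·4+2·2 = 24
gcd(6,5,1,4,3,2) = 1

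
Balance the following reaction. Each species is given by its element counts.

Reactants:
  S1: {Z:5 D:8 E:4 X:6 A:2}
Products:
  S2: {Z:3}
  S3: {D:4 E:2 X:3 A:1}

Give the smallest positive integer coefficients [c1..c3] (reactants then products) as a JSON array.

Coefficients: [3, 5, 6]

Z: 3·5 = 15 | 5·3+6·0 = 15
D: 3·8 = 24 | 5·0+6·4 = 24
E: 3·4 = 12 | 5·0+6·2 = 12
X: 3·6 = 18 | 5·0+6·3 = 18
A: 3·2 = 6 | 5·0+6·1 = 6
gcd(3,5,6) = 1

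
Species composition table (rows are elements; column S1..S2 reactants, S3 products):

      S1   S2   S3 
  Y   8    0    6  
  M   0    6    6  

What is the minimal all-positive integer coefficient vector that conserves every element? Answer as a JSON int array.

Y: 3·8+4·0 = 24 | 4·6 = 24
M: 3·0+4·6 = 24 | 4·6 = 24
gcd(3,4,4) = 1

Coefficients: [3, 4, 4]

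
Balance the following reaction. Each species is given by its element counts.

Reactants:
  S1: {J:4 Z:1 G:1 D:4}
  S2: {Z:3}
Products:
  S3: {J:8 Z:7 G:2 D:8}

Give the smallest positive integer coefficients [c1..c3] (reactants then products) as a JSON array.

J: 6·4+5·0 = 24 | 3·8 = 24
Z: 6·1+5·3 = 21 | 3·7 = 21
G: 6·1+5·0 = 6 | 3·2 = 6
D: 6·4+5·0 = 24 | 3·8 = 24
gcd(6,5,3) = 1

Coefficients: [6, 5, 3]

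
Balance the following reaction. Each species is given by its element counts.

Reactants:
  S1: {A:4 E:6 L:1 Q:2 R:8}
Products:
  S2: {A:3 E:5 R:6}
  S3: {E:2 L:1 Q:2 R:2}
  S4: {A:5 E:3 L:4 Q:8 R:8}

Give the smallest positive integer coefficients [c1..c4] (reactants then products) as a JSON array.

Coefficients: [5, 5, 1, 1]

A: 5·4 = 20 | 5·3+1·0+1·5 = 20
E: 5·6 = 30 | 5·5+1·2+1·3 = 30
L: 5·1 = 5 | 5·0+1·1+1·4 = 5
Q: 5·2 = 10 | 5·0+1·2+1·8 = 10
R: 5·8 = 40 | 5·6+1·2+1·8 = 40
gcd(5,5,1,1) = 1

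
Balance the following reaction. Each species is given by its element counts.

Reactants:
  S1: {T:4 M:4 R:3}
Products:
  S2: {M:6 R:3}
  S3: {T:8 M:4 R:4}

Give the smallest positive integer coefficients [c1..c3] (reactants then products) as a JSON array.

T: 6·4 = 24 | 2·0+3·8 = 24
M: 6·4 = 24 | 2·6+3·4 = 24
R: 6·3 = 18 | 2·3+3·4 = 18
gcd(6,2,3) = 1

Coefficients: [6, 2, 3]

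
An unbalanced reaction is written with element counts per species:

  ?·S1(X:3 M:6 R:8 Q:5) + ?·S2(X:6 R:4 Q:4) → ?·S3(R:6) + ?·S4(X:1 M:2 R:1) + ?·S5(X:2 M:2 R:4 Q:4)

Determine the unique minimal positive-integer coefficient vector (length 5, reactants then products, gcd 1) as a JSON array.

Coefficients: [4, 1, 1, 6, 6]

X: 4·3+1·6 = 18 | 1·0+6·1+6·2 = 18
M: 4·6+1·0 = 24 | 1·0+6·2+6·2 = 24
R: 4·8+1·4 = 36 | 1·6+6·1+6·4 = 36
Q: 4·5+1·4 = 24 | 1·0+6·0+6·4 = 24
gcd(4,1,1,6,6) = 1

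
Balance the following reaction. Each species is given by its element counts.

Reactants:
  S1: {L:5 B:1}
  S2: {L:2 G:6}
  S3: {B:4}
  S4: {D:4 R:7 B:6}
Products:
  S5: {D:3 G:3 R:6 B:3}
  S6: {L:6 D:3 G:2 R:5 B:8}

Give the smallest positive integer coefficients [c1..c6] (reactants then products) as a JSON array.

L: 6·5+3·2+3·0+6·0 = 36 | 2·0+6·6 = 36
D: 6·0+3·0+3·0+6·4 = 24 | 2·3+6·3 = 24
G: 6·0+3·6+3·0+6·0 = 18 | 2·3+6·2 = 18
R: 6·0+3·0+3·0+6·7 = 42 | 2·6+6·5 = 42
B: 6·1+3·0+3·4+6·6 = 54 | 2·3+6·8 = 54
gcd(6,3,3,6,2,6) = 1

Coefficients: [6, 3, 3, 6, 2, 6]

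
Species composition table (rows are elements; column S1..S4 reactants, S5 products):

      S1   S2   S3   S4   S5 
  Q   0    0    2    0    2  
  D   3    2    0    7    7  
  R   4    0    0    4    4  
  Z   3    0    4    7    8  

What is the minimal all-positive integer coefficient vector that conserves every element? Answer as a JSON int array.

Coefficients: [3, 6, 4, 1, 4]

Q: 3·0+6·0+4·2+1·0 = 8 | 4·2 = 8
D: 3·3+6·2+4·0+1·7 = 28 | 4·7 = 28
R: 3·4+6·0+4·0+1·4 = 16 | 4·4 = 16
Z: 3·3+6·0+4·4+1·7 = 32 | 4·8 = 32
gcd(3,6,4,1,4) = 1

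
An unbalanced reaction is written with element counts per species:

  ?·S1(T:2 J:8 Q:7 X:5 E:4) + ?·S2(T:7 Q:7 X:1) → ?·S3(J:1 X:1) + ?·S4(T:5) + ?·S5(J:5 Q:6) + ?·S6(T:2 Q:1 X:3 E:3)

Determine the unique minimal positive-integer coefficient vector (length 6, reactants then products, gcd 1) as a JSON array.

T: 3·2+1·7 = 13 | 4·0+1·5+4·0+4·2 = 13
J: 3·8+1·0 = 24 | 4·1+1·0+4·5+4·0 = 24
Q: 3·7+1·7 = 28 | 4·0+1·0+4·6+4·1 = 28
X: 3·5+1·1 = 16 | 4·1+1·0+4·0+4·3 = 16
E: 3·4+1·0 = 12 | 4·0+1·0+4·0+4·3 = 12
gcd(3,1,4,1,4,4) = 1

Coefficients: [3, 1, 4, 1, 4, 4]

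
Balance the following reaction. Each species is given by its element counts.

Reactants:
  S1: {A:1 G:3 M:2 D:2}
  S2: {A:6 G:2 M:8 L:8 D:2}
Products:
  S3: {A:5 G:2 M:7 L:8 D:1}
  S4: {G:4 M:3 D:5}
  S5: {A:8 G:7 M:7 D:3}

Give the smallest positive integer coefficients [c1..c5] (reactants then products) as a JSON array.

Coefficients: [5, 3, 3, 2, 1]

A: 5·1+3·6 = 23 | 3·5+2·0+1·8 = 23
G: 5·3+3·2 = 21 | 3·2+2·4+1·7 = 21
M: 5·2+3·8 = 34 | 3·7+2·3+1·7 = 34
L: 5·0+3·8 = 24 | 3·8+2·0+1·0 = 24
D: 5·2+3·2 = 16 | 3·1+2·5+1·3 = 16
gcd(5,3,3,2,1) = 1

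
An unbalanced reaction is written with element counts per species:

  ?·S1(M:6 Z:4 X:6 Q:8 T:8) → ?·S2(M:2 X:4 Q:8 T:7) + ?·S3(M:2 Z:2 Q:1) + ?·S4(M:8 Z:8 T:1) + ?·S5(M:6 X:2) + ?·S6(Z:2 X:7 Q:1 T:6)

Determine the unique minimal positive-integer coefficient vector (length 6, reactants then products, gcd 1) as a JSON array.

Coefficients: [6, 5, 6, 1, 1, 2]

M: 6·6 = 36 | 5·2+6·2+1·8+1·6+2·0 = 36
Z: 6·4 = 24 | 5·0+6·2+1·8+1·0+2·2 = 24
X: 6·6 = 36 | 5·4+6·0+1·0+1·2+2·7 = 36
Q: 6·8 = 48 | 5·8+6·1+1·0+1·0+2·1 = 48
T: 6·8 = 48 | 5·7+6·0+1·1+1·0+2·6 = 48
gcd(6,5,6,1,1,2) = 1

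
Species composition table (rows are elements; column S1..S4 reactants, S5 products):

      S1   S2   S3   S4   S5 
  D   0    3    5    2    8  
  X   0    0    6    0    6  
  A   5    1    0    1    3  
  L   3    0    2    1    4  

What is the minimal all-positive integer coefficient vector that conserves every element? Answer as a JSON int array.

Coefficients: [1, 1, 3, 3, 3]

D: 1·0+1·3+3·5+3·2 = 24 | 3·8 = 24
X: 1·0+1·0+3·6+3·0 = 18 | 3·6 = 18
A: 1·5+1·1+3·0+3·1 = 9 | 3·3 = 9
L: 1·3+1·0+3·2+3·1 = 12 | 3·4 = 12
gcd(1,1,3,3,3) = 1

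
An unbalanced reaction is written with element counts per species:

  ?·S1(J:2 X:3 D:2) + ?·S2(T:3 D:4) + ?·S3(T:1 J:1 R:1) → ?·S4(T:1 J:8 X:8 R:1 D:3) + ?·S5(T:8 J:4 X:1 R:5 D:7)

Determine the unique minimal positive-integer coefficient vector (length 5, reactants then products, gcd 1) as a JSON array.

Coefficients: [3, 1, 6, 1, 1]

T: 3·0+1·3+6·1 = 9 | 1·1+1·8 = 9
J: 3·2+1·0+6·1 = 12 | 1·8+1·4 = 12
X: 3·3+1·0+6·0 = 9 | 1·8+1·1 = 9
R: 3·0+1·0+6·1 = 6 | 1·1+1·5 = 6
D: 3·2+1·4+6·0 = 10 | 1·3+1·7 = 10
gcd(3,1,6,1,1) = 1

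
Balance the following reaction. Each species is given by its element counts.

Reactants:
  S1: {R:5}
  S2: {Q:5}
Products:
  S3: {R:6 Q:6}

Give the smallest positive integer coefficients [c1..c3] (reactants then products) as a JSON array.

R: 6·5+6·0 = 30 | 5·6 = 30
Q: 6·0+6·5 = 30 | 5·6 = 30
gcd(6,6,5) = 1

Coefficients: [6, 6, 5]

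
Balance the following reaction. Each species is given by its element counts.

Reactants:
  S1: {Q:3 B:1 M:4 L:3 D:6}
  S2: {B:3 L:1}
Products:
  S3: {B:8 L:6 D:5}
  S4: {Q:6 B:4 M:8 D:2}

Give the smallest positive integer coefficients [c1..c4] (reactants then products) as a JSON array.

Q: 2·3+6·0 = 6 | 2·0+1·6 = 6
B: 2·1+6·3 = 20 | 2·8+1·4 = 20
M: 2·4+6·0 = 8 | 2·0+1·8 = 8
L: 2·3+6·1 = 12 | 2·6+1·0 = 12
D: 2·6+6·0 = 12 | 2·5+1·2 = 12
gcd(2,6,2,1) = 1

Coefficients: [2, 6, 2, 1]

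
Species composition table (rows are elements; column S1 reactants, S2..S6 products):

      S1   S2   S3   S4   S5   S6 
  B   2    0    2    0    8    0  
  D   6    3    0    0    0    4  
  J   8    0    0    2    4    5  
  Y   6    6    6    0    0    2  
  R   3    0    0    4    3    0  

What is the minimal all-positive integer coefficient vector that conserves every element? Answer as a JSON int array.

B: 5·2 = 10 | 2·0+1·2+3·0+1·8+6·0 = 10
D: 5·6 = 30 | 2·3+1·0+3·0+1·0+6·4 = 30
J: 5·8 = 40 | 2·0+1·0+3·2+1·4+6·5 = 40
Y: 5·6 = 30 | 2·6+1·6+3·0+1·0+6·2 = 30
R: 5·3 = 15 | 2·0+1·0+3·4+1·3+6·0 = 15
gcd(5,2,1,3,1,6) = 1

Coefficients: [5, 2, 1, 3, 1, 6]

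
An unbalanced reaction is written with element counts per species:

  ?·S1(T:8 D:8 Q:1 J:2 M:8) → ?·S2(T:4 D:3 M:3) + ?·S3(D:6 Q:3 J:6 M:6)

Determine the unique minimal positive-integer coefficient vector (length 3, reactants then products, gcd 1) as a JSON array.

Coefficients: [3, 6, 1]

T: 3·8 = 24 | 6·4+1·0 = 24
D: 3·8 = 24 | 6·3+1·6 = 24
Q: 3·1 = 3 | 6·0+1·3 = 3
J: 3·2 = 6 | 6·0+1·6 = 6
M: 3·8 = 24 | 6·3+1·6 = 24
gcd(3,6,1) = 1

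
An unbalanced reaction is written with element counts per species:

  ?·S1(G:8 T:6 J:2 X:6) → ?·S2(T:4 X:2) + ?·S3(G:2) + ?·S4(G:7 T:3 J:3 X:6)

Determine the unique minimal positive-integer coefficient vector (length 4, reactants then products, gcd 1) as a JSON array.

Coefficients: [3, 3, 5, 2]

G: 3·8 = 24 | 3·0+5·2+2·7 = 24
T: 3·6 = 18 | 3·4+5·0+2·3 = 18
J: 3·2 = 6 | 3·0+5·0+2·3 = 6
X: 3·6 = 18 | 3·2+5·0+2·6 = 18
gcd(3,3,5,2) = 1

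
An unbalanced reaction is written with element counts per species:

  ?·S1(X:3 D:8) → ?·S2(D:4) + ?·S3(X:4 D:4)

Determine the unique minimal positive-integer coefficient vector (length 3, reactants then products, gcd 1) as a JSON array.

Coefficients: [4, 5, 3]

X: 4·3 = 12 | 5·0+3·4 = 12
D: 4·8 = 32 | 5·4+3·4 = 32
gcd(4,5,3) = 1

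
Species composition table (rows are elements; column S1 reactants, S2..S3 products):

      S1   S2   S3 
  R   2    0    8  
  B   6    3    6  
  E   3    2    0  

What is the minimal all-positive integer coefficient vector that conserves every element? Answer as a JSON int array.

R: 4·2 = 8 | 6·0+1·8 = 8
B: 4·6 = 24 | 6·3+1·6 = 24
E: 4·3 = 12 | 6·2+1·0 = 12
gcd(4,6,1) = 1

Coefficients: [4, 6, 1]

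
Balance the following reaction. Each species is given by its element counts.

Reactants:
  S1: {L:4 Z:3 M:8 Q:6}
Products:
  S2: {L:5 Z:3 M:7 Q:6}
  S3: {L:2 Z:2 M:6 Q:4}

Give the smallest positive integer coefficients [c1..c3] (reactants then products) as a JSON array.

L: 4·4 = 16 | 2·5+3·2 = 16
Z: 4·3 = 12 | 2·3+3·2 = 12
M: 4·8 = 32 | 2·7+3·6 = 32
Q: 4·6 = 24 | 2·6+3·4 = 24
gcd(4,2,3) = 1

Coefficients: [4, 2, 3]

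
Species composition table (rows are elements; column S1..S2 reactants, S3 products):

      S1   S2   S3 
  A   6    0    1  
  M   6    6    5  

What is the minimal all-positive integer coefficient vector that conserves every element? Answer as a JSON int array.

Coefficients: [1, 4, 6]

A: 1·6+4·0 = 6 | 6·1 = 6
M: 1·6+4·6 = 30 | 6·5 = 30
gcd(1,4,6) = 1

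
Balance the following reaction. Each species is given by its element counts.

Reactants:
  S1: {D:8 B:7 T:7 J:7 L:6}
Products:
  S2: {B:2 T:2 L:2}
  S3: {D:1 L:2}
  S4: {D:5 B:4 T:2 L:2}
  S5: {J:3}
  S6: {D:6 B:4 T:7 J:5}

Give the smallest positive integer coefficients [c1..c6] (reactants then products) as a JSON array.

D: 4·8 = 32 | 4·0+5·1+3·5+6·0+2·6 = 32
B: 4·7 = 28 | 4·2+5·0+3·4+6·0+2·4 = 28
T: 4·7 = 28 | 4·2+5·0+3·2+6·0+2·7 = 28
J: 4·7 = 28 | 4·0+5·0+3·0+6·3+2·5 = 28
L: 4·6 = 24 | 4·2+5·2+3·2+6·0+2·0 = 24
gcd(4,4,5,3,6,2) = 1

Coefficients: [4, 4, 5, 3, 6, 2]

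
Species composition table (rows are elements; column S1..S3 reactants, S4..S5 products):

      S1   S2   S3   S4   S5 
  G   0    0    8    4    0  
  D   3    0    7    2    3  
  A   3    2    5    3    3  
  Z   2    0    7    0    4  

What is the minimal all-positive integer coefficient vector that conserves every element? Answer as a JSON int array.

G: 3·0+4·0+2·8 = 16 | 4·4+5·0 = 16
D: 3·3+4·0+2·7 = 23 | 4·2+5·3 = 23
A: 3·3+4·2+2·5 = 27 | 4·3+5·3 = 27
Z: 3·2+4·0+2·7 = 20 | 4·0+5·4 = 20
gcd(3,4,2,4,5) = 1

Coefficients: [3, 4, 2, 4, 5]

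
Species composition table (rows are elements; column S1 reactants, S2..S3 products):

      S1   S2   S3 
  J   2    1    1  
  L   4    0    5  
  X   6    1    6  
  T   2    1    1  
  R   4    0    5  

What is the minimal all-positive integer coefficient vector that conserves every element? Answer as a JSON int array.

Coefficients: [5, 6, 4]

J: 5·2 = 10 | 6·1+4·1 = 10
L: 5·4 = 20 | 6·0+4·5 = 20
X: 5·6 = 30 | 6·1+4·6 = 30
T: 5·2 = 10 | 6·1+4·1 = 10
R: 5·4 = 20 | 6·0+4·5 = 20
gcd(5,6,4) = 1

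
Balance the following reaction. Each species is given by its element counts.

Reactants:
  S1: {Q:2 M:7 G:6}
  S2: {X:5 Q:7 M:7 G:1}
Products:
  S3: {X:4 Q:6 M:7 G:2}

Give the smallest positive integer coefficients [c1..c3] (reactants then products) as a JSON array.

X: 1·0+4·5 = 20 | 5·4 = 20
Q: 1·2+4·7 = 30 | 5·6 = 30
M: 1·7+4·7 = 35 | 5·7 = 35
G: 1·6+4·1 = 10 | 5·2 = 10
gcd(1,4,5) = 1

Coefficients: [1, 4, 5]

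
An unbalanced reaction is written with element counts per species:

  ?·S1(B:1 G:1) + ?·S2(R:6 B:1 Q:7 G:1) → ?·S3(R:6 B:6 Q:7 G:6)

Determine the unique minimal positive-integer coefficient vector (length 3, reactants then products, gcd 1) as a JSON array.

Coefficients: [5, 1, 1]

R: 5·0+1·6 = 6 | 1·6 = 6
B: 5·1+1·1 = 6 | 1·6 = 6
Q: 5·0+1·7 = 7 | 1·7 = 7
G: 5·1+1·1 = 6 | 1·6 = 6
gcd(5,1,1) = 1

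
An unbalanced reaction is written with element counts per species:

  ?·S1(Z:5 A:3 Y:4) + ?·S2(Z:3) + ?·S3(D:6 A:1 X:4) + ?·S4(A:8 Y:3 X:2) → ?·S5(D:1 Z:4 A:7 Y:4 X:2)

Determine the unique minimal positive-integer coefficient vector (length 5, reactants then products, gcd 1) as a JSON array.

Coefficients: [3, 3, 1, 4, 6]

D: 3·0+3·0+1·6+4·0 = 6 | 6·1 = 6
Z: 3·5+3·3+1·0+4·0 = 24 | 6·4 = 24
A: 3·3+3·0+1·1+4·8 = 42 | 6·7 = 42
Y: 3·4+3·0+1·0+4·3 = 24 | 6·4 = 24
X: 3·0+3·0+1·4+4·2 = 12 | 6·2 = 12
gcd(3,3,1,4,6) = 1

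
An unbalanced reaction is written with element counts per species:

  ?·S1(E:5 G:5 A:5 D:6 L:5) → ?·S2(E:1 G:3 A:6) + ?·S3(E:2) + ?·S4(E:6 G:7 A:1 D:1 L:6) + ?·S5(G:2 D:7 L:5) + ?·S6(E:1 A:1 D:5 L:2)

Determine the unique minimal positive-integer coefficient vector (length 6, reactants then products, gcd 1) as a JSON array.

Coefficients: [6, 4, 5, 2, 2, 4]

E: 6·5 = 30 | 4·1+5·2+2·6+2·0+4·1 = 30
G: 6·5 = 30 | 4·3+5·0+2·7+2·2+4·0 = 30
A: 6·5 = 30 | 4·6+5·0+2·1+2·0+4·1 = 30
D: 6·6 = 36 | 4·0+5·0+2·1+2·7+4·5 = 36
L: 6·5 = 30 | 4·0+5·0+2·6+2·5+4·2 = 30
gcd(6,4,5,2,2,4) = 1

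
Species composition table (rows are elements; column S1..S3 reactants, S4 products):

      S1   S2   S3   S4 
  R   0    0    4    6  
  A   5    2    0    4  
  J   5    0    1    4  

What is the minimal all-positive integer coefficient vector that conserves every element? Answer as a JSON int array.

Coefficients: [2, 3, 6, 4]

R: 2·0+3·0+6·4 = 24 | 4·6 = 24
A: 2·5+3·2+6·0 = 16 | 4·4 = 16
J: 2·5+3·0+6·1 = 16 | 4·4 = 16
gcd(2,3,6,4) = 1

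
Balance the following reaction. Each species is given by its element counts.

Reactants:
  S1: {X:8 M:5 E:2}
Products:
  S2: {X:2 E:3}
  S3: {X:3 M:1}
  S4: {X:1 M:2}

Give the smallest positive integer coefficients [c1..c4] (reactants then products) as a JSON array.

X: 3·8 = 24 | 2·2+5·3+5·1 = 24
M: 3·5 = 15 | 2·0+5·1+5·2 = 15
E: 3·2 = 6 | 2·3+5·0+5·0 = 6
gcd(3,2,5,5) = 1

Coefficients: [3, 2, 5, 5]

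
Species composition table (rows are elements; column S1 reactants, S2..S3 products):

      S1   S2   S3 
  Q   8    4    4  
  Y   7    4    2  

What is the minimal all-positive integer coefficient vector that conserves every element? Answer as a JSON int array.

Coefficients: [2, 3, 1]

Q: 2·8 = 16 | 3·4+1·4 = 16
Y: 2·7 = 14 | 3·4+1·2 = 14
gcd(2,3,1) = 1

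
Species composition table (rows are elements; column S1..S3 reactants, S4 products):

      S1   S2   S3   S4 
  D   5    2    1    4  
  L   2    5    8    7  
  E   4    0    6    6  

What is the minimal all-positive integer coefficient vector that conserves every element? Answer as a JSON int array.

D: 3·5+1·2+3·1 = 20 | 5·4 = 20
L: 3·2+1·5+3·8 = 35 | 5·7 = 35
E: 3·4+1·0+3·6 = 30 | 5·6 = 30
gcd(3,1,3,5) = 1

Coefficients: [3, 1, 3, 5]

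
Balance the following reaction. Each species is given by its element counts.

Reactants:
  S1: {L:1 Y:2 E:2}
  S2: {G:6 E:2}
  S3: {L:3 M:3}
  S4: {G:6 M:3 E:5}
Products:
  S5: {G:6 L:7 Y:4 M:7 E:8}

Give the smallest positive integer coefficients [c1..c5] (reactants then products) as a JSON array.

G: 6·0+1·6+5·0+2·6 = 18 | 3·6 = 18
L: 6·1+1·0+5·3+2·0 = 21 | 3·7 = 21
Y: 6·2+1·0+5·0+2·0 = 12 | 3·4 = 12
M: 6·0+1·0+5·3+2·3 = 21 | 3·7 = 21
E: 6·2+1·2+5·0+2·5 = 24 | 3·8 = 24
gcd(6,1,5,2,3) = 1

Coefficients: [6, 1, 5, 2, 3]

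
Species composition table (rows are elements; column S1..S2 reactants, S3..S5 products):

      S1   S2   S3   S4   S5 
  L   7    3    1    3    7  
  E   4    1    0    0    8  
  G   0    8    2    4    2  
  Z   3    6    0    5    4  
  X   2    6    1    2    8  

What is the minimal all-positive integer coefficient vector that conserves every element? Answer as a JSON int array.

L: 3·7+4·3 = 33 | 4·1+5·3+2·7 = 33
E: 3·4+4·1 = 16 | 4·0+5·0+2·8 = 16
G: 3·0+4·8 = 32 | 4·2+5·4+2·2 = 32
Z: 3·3+4·6 = 33 | 4·0+5·5+2·4 = 33
X: 3·2+4·6 = 30 | 4·1+5·2+2·8 = 30
gcd(3,4,4,5,2) = 1

Coefficients: [3, 4, 4, 5, 2]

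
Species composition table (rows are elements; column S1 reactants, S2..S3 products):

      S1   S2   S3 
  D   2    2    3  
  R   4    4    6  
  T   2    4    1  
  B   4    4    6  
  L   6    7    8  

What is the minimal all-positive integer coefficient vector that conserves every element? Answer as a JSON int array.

Coefficients: [5, 2, 2]

D: 5·2 = 10 | 2·2+2·3 = 10
R: 5·4 = 20 | 2·4+2·6 = 20
T: 5·2 = 10 | 2·4+2·1 = 10
B: 5·4 = 20 | 2·4+2·6 = 20
L: 5·6 = 30 | 2·7+2·8 = 30
gcd(5,2,2) = 1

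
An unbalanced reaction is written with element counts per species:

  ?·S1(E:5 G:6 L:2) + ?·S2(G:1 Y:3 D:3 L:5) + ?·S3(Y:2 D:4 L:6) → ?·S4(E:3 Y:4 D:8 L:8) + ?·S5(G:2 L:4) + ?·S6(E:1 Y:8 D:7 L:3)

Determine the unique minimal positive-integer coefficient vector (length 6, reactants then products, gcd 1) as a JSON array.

E: 1·5+6·0+1·0 = 5 | 1·3+6·0+2·1 = 5
G: 1·6+6·1+1·0 = 12 | 1·0+6·2+2·0 = 12
Y: 1·0+6·3+1·2 = 20 | 1·4+6·0+2·8 = 20
D: 1·0+6·3+1·4 = 22 | 1·8+6·0+2·7 = 22
L: 1·2+6·5+1·6 = 38 | 1·8+6·4+2·3 = 38
gcd(1,6,1,1,6,2) = 1

Coefficients: [1, 6, 1, 1, 6, 2]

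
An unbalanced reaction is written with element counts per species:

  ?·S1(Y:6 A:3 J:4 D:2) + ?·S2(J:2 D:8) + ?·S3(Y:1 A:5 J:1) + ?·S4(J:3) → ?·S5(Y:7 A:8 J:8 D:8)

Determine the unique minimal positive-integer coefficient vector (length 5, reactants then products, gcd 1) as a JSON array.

Y: 4·6+3·0+4·1+2·0 = 28 | 4·7 = 28
A: 4·3+3·0+4·5+2·0 = 32 | 4·8 = 32
J: 4·4+3·2+4·1+2·3 = 32 | 4·8 = 32
D: 4·2+3·8+4·0+2·0 = 32 | 4·8 = 32
gcd(4,3,4,2,4) = 1

Coefficients: [4, 3, 4, 2, 4]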